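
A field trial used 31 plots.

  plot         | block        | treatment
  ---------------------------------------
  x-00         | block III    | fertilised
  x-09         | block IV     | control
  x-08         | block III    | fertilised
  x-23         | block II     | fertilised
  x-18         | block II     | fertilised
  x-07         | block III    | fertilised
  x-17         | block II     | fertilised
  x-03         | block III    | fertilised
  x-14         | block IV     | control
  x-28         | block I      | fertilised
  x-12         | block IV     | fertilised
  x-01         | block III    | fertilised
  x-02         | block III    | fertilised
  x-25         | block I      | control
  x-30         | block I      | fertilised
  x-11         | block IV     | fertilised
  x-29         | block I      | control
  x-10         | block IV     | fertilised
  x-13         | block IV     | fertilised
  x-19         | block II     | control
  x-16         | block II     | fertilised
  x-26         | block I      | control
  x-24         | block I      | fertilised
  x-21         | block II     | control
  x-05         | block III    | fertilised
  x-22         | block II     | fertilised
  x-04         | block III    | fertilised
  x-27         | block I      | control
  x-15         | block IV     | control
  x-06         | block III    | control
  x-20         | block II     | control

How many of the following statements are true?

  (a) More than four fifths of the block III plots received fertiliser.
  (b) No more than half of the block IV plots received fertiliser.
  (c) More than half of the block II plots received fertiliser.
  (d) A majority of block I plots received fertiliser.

2

(a) block III: |A| = 9, |A ∩ B| = 8; needs |A ∩ B| / |A| > 4/5 — true.
(b) block IV: |A| = 7, |A ∩ B| = 4; needs |A ∩ B| ≤ |A ∖ B| — false.
(c) block II: |A| = 8, |A ∩ B| = 5; needs |A ∩ B| > |A ∖ B| — true.
(d) block I: |A| = 7, |A ∩ B| = 3; needs |A ∩ B| > |A ∖ B| — false.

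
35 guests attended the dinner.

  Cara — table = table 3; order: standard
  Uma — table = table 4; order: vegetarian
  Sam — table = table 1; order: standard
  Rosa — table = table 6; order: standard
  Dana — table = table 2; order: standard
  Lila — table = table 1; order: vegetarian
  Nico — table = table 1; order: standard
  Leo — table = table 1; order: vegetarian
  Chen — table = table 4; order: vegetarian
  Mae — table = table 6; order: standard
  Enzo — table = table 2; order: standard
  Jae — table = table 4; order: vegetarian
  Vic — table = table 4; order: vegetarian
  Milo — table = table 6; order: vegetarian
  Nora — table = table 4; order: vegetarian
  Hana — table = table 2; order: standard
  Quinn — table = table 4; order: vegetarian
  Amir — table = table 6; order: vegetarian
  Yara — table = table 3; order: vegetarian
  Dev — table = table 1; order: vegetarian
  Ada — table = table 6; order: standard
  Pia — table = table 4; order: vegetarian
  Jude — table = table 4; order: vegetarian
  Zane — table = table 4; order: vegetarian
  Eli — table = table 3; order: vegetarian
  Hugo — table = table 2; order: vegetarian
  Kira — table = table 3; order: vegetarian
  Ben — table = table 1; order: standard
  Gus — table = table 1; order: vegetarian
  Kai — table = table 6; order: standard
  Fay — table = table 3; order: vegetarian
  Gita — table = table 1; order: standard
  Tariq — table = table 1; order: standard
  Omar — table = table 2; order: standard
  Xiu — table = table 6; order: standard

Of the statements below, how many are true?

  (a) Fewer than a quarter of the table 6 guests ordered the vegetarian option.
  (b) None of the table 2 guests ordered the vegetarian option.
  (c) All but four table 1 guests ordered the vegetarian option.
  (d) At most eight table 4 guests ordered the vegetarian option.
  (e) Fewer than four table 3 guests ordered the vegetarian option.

(a) table 6: |A| = 7, |A ∩ B| = 2; needs |A ∩ B| / |A| < 1/4 — false.
(b) table 2: |A| = 5, |A ∩ B| = 1; needs A ∩ B = ∅ (|A ∩ B| = 0) — false.
(c) table 1: |A| = 9, |A ∩ B| = 4; needs |A ∖ B| = 4 — false.
(d) table 4: |A| = 9, |A ∩ B| = 9; needs |A ∩ B| ≤ 8 — false.
(e) table 3: |A| = 5, |A ∩ B| = 4; needs |A ∩ B| < 4 — false.

0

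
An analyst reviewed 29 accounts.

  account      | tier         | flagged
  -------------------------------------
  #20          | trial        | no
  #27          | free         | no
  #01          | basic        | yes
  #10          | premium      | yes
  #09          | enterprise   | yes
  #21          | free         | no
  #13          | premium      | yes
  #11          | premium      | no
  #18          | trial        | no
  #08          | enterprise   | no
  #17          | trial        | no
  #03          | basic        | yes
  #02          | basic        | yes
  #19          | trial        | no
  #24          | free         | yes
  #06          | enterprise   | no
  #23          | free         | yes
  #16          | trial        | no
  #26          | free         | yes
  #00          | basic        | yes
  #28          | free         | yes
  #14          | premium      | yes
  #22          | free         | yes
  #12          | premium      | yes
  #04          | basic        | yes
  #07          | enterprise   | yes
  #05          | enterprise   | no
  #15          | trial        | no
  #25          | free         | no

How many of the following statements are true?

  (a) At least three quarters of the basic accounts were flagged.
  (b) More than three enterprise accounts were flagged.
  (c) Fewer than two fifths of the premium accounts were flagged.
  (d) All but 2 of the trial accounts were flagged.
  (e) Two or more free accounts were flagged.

(a) basic: |A| = 5, |A ∩ B| = 5; needs |A ∩ B| / |A| ≥ 3/4 — true.
(b) enterprise: |A| = 5, |A ∩ B| = 2; needs |A ∩ B| > 3 — false.
(c) premium: |A| = 5, |A ∩ B| = 4; needs |A ∩ B| / |A| < 2/5 — false.
(d) trial: |A| = 6, |A ∩ B| = 0; needs |A ∖ B| = 2 — false.
(e) free: |A| = 8, |A ∩ B| = 5; needs |A ∩ B| ≥ 2 — true.

2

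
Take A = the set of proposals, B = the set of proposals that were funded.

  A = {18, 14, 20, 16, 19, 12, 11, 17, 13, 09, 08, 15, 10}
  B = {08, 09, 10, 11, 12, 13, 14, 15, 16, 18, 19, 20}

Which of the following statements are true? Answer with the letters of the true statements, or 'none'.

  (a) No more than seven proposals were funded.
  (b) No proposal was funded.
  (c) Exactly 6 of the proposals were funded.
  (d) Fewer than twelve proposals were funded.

none

|A| = 13, |A ∩ B| = 12, |A ∖ B| = 1.
(a) |A ∩ B| ≤ 7: fails.
(b) A ∩ B = ∅ (|A ∩ B| = 0): fails.
(c) |A ∩ B| = 6: fails.
(d) |A ∩ B| < 12: fails.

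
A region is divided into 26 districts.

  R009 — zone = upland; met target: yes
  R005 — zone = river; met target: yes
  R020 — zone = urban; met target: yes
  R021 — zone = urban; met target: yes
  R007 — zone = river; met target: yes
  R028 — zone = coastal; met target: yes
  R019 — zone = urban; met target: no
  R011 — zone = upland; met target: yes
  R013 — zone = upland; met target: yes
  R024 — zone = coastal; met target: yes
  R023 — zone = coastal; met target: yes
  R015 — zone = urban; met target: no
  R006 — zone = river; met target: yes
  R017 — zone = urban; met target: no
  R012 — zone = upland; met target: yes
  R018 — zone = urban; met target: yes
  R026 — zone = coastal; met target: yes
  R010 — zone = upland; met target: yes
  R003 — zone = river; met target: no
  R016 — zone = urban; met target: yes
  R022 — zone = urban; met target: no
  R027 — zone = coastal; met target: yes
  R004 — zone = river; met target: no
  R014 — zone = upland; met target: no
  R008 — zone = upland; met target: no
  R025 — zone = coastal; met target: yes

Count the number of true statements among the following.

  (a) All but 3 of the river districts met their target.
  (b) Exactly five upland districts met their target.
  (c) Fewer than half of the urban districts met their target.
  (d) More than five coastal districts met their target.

(a) river: |A| = 5, |A ∩ B| = 3; needs |A ∖ B| = 3 — false.
(b) upland: |A| = 7, |A ∩ B| = 5; needs |A ∩ B| = 5 — true.
(c) urban: |A| = 8, |A ∩ B| = 4; needs |A ∩ B| < |A ∖ B| — false.
(d) coastal: |A| = 6, |A ∩ B| = 6; needs |A ∩ B| > 5 — true.

2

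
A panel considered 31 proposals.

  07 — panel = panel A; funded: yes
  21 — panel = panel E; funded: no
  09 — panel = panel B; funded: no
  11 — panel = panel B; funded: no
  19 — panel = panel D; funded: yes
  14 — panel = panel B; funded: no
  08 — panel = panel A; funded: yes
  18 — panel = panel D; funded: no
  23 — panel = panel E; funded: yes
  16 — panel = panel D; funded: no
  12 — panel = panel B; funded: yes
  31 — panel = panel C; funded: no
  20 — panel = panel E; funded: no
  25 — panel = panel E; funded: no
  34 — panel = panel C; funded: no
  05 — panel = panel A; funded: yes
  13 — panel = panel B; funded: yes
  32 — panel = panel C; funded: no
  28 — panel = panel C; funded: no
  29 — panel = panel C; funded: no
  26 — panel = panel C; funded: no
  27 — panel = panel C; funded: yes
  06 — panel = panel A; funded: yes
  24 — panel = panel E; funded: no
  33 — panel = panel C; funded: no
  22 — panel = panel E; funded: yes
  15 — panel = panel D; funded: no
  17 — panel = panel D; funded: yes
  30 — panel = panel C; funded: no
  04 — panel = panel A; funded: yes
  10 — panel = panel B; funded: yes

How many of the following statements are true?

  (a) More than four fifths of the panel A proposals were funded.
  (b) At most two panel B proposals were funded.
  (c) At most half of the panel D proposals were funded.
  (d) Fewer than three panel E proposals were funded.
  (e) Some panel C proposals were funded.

4

(a) panel A: |A| = 5, |A ∩ B| = 5; needs |A ∩ B| / |A| > 4/5 — true.
(b) panel B: |A| = 6, |A ∩ B| = 3; needs |A ∩ B| ≤ 2 — false.
(c) panel D: |A| = 5, |A ∩ B| = 2; needs |A ∩ B| ≤ |A ∖ B| — true.
(d) panel E: |A| = 6, |A ∩ B| = 2; needs |A ∩ B| < 3 — true.
(e) panel C: |A| = 9, |A ∩ B| = 1; needs A ∩ B ≠ ∅ (|A ∩ B| ≥ 1) — true.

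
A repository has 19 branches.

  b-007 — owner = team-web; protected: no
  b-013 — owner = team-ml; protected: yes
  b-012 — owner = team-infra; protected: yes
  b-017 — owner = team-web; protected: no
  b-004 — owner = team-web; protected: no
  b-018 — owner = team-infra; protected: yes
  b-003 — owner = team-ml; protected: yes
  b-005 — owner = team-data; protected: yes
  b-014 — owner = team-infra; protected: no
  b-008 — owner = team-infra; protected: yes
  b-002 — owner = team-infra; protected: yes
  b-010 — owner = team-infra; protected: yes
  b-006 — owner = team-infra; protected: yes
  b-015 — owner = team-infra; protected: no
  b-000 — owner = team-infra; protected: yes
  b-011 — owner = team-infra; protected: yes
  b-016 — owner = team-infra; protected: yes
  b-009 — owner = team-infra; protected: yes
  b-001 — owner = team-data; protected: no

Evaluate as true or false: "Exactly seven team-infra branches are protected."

False

The determiner here denotes the relation: |A ∩ B| = 7.
A (the restrictor) = {b-012, b-018, b-014, b-008, b-002, b-010, b-006, b-015, b-000, b-011, b-016, b-009}, |A| = 12.
A ∩ B = {b-012, b-018, b-008, b-002, b-010, b-006, b-000, b-011, b-016, b-009}, so |A ∩ B| = 10.
|A ∩ B| = 10, so the statement is false.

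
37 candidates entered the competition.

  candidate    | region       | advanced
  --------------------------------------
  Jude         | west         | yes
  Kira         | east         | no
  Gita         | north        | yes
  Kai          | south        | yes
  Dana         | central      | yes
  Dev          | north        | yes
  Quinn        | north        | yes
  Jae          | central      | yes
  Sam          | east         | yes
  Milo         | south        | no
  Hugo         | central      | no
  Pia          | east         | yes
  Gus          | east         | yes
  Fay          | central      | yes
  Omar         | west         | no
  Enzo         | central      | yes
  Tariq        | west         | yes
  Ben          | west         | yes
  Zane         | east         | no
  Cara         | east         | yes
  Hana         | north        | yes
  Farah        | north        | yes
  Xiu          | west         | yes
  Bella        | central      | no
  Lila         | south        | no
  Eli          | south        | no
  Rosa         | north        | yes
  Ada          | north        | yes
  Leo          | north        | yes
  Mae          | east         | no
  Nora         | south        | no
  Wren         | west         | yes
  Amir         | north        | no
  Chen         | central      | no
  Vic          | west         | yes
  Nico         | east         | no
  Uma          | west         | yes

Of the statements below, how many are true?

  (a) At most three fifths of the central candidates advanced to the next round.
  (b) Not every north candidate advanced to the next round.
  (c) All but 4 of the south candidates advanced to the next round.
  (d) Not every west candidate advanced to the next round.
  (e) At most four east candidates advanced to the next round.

5

(a) central: |A| = 7, |A ∩ B| = 4; needs |A ∩ B| / |A| ≤ 3/5 — true.
(b) north: |A| = 9, |A ∩ B| = 8; needs A ⊄ B (|A ∖ B| ≥ 1) — true.
(c) south: |A| = 5, |A ∩ B| = 1; needs |A ∖ B| = 4 — true.
(d) west: |A| = 8, |A ∩ B| = 7; needs A ⊄ B (|A ∖ B| ≥ 1) — true.
(e) east: |A| = 8, |A ∩ B| = 4; needs |A ∩ B| ≤ 4 — true.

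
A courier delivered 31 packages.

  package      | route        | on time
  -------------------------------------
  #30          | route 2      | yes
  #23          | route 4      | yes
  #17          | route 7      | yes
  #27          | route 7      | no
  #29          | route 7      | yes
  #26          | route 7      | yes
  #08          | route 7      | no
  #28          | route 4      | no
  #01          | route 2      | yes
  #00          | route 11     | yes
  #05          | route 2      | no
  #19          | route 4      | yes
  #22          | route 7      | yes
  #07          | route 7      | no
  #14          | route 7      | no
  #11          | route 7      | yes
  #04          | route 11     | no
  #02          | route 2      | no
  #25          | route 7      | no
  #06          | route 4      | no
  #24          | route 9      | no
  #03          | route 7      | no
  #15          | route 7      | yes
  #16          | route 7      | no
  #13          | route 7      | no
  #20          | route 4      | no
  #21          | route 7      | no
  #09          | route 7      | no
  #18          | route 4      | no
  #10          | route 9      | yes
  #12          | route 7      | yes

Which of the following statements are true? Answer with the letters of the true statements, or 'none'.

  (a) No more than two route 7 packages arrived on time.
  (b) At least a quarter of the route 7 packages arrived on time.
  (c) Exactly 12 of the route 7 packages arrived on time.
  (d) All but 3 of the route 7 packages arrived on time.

(b)

|A| = 17, |A ∩ B| = 7, |A ∖ B| = 10.
(a) |A ∩ B| ≤ 2: fails.
(b) |A ∩ B| / |A| ≥ 1/4: holds.
(c) |A ∩ B| = 12: fails.
(d) |A ∖ B| = 3: fails.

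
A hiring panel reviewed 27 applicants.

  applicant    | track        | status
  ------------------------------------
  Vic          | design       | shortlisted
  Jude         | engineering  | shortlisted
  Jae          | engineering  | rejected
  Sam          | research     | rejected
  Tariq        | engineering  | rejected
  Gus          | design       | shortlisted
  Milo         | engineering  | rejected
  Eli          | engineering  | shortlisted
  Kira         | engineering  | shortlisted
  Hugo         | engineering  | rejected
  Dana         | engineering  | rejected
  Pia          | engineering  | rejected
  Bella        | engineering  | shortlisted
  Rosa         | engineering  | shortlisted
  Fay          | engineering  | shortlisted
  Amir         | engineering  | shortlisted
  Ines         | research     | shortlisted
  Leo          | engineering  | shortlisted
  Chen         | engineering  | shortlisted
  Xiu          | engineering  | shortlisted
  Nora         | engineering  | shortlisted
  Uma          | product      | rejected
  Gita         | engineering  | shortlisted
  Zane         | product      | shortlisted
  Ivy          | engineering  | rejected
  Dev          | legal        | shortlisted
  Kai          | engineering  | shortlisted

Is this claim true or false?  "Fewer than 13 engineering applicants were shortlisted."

False

The determiner here denotes the relation: |A ∩ B| < 13.
|A| = 20, |A ∩ B| = 13, |A ∖ B| = 7.
|A ∩ B| = 13, so the statement is false.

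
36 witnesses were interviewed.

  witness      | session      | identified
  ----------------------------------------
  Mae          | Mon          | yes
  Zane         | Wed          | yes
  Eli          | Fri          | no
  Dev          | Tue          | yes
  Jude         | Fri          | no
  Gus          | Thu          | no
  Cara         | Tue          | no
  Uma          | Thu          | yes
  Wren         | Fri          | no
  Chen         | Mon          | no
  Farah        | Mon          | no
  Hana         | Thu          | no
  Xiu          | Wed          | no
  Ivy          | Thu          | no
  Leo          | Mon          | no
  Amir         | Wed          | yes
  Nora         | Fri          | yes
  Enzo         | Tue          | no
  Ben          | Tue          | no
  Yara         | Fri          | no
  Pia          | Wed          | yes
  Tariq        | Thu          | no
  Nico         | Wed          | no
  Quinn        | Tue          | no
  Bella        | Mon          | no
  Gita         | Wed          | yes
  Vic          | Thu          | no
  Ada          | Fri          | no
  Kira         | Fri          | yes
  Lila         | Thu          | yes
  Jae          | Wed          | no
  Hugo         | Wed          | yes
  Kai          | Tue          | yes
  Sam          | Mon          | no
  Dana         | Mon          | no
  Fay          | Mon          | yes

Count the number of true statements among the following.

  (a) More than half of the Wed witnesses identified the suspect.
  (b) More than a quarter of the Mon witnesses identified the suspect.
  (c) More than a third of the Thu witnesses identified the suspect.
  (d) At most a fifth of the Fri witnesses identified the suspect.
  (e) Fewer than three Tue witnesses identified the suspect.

(a) Wed: |A| = 8, |A ∩ B| = 5; needs |A ∩ B| > |A ∖ B| — true.
(b) Mon: |A| = 8, |A ∩ B| = 2; needs |A ∩ B| / |A| > 1/4 — false.
(c) Thu: |A| = 7, |A ∩ B| = 2; needs |A ∩ B| / |A| > 1/3 — false.
(d) Fri: |A| = 7, |A ∩ B| = 2; needs |A ∩ B| / |A| ≤ 1/5 — false.
(e) Tue: |A| = 6, |A ∩ B| = 2; needs |A ∩ B| < 3 — true.

2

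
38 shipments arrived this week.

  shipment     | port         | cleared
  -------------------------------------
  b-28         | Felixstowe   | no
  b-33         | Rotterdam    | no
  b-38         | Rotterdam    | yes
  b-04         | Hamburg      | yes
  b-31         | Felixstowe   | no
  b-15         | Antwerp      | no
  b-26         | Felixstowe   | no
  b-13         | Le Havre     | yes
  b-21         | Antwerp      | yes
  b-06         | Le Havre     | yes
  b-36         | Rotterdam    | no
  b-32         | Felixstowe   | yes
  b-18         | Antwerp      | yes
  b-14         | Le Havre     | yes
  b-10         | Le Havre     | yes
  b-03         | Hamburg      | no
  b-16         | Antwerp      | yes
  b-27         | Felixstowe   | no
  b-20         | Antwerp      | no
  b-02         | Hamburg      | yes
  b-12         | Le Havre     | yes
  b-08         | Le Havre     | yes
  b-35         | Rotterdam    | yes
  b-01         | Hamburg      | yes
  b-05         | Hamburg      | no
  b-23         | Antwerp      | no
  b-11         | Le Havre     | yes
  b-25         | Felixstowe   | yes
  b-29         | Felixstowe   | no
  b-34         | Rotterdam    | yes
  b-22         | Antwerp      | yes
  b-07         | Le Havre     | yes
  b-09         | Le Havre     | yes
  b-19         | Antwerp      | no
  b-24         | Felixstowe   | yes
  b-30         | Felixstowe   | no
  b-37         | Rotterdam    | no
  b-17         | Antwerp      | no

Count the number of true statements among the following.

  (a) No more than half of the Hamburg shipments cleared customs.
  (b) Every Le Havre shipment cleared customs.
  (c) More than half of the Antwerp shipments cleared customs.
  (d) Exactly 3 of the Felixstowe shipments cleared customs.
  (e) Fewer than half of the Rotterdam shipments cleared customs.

(a) Hamburg: |A| = 5, |A ∩ B| = 3; needs |A ∩ B| ≤ |A ∖ B| — false.
(b) Le Havre: |A| = 9, |A ∩ B| = 9; needs A ⊆ B, i.e. every element of A is in B (|A ∖ B| = 0) — true.
(c) Antwerp: |A| = 9, |A ∩ B| = 4; needs |A ∩ B| > |A ∖ B| — false.
(d) Felixstowe: |A| = 9, |A ∩ B| = 3; needs |A ∩ B| = 3 — true.
(e) Rotterdam: |A| = 6, |A ∩ B| = 3; needs |A ∩ B| < |A ∖ B| — false.

2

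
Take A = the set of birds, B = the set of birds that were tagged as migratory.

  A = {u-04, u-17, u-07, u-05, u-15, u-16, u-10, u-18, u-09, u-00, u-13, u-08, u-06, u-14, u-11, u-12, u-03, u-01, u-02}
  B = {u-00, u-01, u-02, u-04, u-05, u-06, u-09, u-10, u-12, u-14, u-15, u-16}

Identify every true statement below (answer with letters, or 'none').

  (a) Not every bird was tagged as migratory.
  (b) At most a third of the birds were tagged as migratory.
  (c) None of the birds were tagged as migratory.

|A| = 19, |A ∩ B| = 12, |A ∖ B| = 7.
(a) A ⊄ B (|A ∖ B| ≥ 1): holds.
(b) |A ∩ B| / |A| ≤ 1/3: fails.
(c) A ∩ B = ∅ (|A ∩ B| = 0): fails.

(a)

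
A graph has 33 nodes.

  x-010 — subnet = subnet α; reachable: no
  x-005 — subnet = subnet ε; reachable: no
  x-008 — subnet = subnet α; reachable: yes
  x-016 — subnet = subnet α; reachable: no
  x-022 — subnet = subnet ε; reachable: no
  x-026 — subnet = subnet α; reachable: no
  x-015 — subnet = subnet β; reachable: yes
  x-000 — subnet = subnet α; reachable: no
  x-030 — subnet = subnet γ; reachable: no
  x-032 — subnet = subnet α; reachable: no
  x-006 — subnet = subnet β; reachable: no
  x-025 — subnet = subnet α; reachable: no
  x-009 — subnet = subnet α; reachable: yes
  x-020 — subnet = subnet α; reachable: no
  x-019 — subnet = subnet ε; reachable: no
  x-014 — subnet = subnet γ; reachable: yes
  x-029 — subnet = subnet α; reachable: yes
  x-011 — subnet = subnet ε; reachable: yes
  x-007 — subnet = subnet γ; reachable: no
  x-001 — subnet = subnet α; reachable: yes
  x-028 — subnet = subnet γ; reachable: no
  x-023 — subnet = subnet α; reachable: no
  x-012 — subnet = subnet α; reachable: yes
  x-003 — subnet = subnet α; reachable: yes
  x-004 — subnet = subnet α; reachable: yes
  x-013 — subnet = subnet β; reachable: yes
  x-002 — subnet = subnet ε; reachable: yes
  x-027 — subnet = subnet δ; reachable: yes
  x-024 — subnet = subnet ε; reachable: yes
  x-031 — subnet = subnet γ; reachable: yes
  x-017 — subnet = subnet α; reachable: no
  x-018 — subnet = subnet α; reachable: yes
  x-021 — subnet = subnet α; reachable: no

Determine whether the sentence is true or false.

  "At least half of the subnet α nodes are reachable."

False

The determiner here denotes the relation: |A ∩ B| ≥ |A ∖ B|.
|A| = 18, |A ∩ B| = 8, |A ∖ B| = 10.
8 < 10, so the statement is false.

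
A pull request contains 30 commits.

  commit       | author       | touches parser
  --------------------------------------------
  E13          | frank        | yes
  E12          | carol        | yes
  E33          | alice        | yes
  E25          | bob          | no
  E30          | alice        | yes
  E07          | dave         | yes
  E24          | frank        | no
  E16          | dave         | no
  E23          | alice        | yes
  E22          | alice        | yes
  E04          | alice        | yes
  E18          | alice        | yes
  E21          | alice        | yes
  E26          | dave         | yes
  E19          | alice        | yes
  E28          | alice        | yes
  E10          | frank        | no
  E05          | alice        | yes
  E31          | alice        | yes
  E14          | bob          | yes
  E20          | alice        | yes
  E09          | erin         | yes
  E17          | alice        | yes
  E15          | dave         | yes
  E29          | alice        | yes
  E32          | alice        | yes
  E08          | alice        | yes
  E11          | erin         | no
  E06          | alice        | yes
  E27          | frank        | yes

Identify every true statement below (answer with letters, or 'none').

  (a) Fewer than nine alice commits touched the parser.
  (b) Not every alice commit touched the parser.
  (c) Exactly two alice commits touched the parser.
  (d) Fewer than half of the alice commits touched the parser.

none

|A| = 17, |A ∩ B| = 17, |A ∖ B| = 0.
(a) |A ∩ B| < 9: fails.
(b) A ⊄ B (|A ∖ B| ≥ 1): fails.
(c) |A ∩ B| = 2: fails.
(d) |A ∩ B| < |A ∖ B|: fails.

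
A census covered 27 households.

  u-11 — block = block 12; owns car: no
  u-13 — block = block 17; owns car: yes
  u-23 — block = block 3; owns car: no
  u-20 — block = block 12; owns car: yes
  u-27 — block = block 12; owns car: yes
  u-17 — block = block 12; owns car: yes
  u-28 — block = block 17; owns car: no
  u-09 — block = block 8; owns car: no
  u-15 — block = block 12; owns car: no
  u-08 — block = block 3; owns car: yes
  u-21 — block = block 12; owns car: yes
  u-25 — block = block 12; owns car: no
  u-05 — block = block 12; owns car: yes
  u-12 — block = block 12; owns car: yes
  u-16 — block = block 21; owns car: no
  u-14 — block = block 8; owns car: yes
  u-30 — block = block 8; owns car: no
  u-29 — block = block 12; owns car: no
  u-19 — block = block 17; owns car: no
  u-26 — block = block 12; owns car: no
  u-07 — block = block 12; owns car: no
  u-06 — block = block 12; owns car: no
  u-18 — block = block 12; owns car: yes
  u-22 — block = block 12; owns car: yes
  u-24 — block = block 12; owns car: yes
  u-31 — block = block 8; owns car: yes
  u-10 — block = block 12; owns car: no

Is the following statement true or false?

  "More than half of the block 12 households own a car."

Truth condition: |A ∩ B| > |A ∖ B|.
|A| = 17, |A ∩ B| = 9, |A ∖ B| = 8.
9 > 8, so the statement is true.

True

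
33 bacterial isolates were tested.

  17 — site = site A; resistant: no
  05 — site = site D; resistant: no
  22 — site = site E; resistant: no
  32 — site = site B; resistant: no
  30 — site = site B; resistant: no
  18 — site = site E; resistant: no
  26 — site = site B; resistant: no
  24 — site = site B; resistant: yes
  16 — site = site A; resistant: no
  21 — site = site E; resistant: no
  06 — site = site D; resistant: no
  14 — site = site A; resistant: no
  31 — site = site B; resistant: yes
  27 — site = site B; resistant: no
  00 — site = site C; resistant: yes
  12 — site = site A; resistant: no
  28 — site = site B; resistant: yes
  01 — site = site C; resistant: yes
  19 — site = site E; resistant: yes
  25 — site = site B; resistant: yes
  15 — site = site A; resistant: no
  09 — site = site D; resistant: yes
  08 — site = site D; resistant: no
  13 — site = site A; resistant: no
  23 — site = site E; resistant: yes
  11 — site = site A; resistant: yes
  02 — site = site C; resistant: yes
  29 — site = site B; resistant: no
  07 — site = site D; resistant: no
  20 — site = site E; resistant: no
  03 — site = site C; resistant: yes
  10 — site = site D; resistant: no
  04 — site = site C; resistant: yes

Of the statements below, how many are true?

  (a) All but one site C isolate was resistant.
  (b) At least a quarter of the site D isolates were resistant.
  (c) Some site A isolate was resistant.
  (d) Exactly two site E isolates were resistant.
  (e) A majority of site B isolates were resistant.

(a) site C: |A| = 5, |A ∩ B| = 5; needs |A ∖ B| = 1 — false.
(b) site D: |A| = 6, |A ∩ B| = 1; needs |A ∩ B| / |A| ≥ 1/4 — false.
(c) site A: |A| = 7, |A ∩ B| = 1; needs A ∩ B ≠ ∅ (|A ∩ B| ≥ 1) — true.
(d) site E: |A| = 6, |A ∩ B| = 2; needs |A ∩ B| = 2 — true.
(e) site B: |A| = 9, |A ∩ B| = 4; needs |A ∩ B| > |A ∖ B| — false.

2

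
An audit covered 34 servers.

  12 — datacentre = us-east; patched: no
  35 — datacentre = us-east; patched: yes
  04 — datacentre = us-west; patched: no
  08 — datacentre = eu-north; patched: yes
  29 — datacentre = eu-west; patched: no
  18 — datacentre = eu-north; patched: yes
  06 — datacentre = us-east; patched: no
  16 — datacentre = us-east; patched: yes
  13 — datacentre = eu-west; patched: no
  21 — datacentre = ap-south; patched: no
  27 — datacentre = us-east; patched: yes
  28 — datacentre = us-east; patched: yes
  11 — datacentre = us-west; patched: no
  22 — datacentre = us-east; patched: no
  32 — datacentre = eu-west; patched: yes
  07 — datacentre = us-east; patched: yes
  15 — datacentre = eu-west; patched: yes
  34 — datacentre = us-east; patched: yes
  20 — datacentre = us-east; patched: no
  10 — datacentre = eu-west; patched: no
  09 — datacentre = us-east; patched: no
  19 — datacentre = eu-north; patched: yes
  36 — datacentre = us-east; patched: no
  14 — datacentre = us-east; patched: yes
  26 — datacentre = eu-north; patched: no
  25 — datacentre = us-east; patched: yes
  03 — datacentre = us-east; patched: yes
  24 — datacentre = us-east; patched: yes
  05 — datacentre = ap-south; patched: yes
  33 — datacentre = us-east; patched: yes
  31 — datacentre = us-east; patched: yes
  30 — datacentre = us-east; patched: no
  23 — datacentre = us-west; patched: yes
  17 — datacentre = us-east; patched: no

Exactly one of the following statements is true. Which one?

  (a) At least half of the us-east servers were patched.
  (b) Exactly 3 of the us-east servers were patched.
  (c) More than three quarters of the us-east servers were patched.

(a)

|A| = 20, |A ∩ B| = 12, |A ∖ B| = 8.
(a) requires |A ∩ B| ≥ |A ∖ B|: true.
(b) requires |A ∩ B| = 3: false.
(c) requires |A ∩ B| / |A| > 3/4: false.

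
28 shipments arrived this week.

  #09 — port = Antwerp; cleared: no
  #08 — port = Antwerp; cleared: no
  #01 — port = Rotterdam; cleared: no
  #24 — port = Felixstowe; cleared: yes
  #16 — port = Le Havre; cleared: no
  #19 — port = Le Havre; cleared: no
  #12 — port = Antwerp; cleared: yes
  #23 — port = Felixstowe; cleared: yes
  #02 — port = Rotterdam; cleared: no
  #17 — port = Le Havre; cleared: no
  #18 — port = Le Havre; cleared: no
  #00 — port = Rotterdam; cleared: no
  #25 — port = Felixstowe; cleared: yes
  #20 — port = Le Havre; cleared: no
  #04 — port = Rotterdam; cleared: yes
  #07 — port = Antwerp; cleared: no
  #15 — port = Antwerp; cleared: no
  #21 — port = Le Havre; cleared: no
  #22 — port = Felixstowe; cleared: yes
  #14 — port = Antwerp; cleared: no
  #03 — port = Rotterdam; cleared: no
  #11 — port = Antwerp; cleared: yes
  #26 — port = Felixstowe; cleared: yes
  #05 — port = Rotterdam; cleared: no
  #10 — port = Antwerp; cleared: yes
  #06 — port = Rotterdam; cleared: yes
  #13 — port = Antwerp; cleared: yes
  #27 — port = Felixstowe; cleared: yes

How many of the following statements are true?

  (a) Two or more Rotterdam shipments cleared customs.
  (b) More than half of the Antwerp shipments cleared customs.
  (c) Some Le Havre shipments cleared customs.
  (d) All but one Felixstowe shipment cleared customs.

1

(a) Rotterdam: |A| = 7, |A ∩ B| = 2; needs |A ∩ B| ≥ 2 — true.
(b) Antwerp: |A| = 9, |A ∩ B| = 4; needs |A ∩ B| > |A ∖ B| — false.
(c) Le Havre: |A| = 6, |A ∩ B| = 0; needs A ∩ B ≠ ∅ (|A ∩ B| ≥ 1) — false.
(d) Felixstowe: |A| = 6, |A ∩ B| = 6; needs |A ∖ B| = 1 — false.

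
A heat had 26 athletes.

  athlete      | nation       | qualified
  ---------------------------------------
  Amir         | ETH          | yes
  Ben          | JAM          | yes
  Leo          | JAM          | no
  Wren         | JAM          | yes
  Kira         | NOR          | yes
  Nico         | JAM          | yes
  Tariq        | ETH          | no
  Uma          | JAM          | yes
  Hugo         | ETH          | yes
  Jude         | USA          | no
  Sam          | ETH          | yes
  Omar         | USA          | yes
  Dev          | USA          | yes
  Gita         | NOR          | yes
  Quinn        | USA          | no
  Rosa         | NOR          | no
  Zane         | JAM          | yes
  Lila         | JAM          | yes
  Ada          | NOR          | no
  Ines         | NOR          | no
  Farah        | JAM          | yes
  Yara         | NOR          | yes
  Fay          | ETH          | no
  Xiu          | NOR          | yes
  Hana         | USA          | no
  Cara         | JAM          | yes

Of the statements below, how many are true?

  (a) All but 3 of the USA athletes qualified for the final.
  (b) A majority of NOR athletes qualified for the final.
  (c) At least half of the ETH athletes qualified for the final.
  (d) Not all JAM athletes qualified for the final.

4

(a) USA: |A| = 5, |A ∩ B| = 2; needs |A ∖ B| = 3 — true.
(b) NOR: |A| = 7, |A ∩ B| = 4; needs |A ∩ B| > |A ∖ B| — true.
(c) ETH: |A| = 5, |A ∩ B| = 3; needs |A ∩ B| ≥ |A ∖ B| — true.
(d) JAM: |A| = 9, |A ∩ B| = 8; needs A ⊄ B (|A ∖ B| ≥ 1) — true.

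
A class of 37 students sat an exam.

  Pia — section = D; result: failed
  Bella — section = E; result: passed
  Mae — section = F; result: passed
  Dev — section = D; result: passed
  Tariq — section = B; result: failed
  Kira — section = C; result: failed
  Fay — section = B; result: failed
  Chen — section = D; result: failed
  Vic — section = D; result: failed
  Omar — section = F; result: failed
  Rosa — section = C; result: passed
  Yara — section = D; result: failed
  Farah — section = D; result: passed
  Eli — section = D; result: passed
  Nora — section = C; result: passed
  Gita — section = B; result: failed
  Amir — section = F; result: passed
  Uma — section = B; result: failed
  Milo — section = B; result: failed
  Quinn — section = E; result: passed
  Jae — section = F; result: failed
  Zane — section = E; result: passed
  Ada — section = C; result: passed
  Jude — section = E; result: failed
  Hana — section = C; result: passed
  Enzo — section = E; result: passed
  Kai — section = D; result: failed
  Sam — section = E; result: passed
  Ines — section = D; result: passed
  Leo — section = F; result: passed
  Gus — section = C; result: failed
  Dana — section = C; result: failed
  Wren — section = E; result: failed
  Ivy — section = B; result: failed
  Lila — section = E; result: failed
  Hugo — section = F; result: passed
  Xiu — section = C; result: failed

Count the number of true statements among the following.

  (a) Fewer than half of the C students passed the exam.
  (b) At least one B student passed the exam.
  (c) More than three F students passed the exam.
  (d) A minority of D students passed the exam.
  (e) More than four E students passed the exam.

3

(a) C: |A| = 8, |A ∩ B| = 4; needs |A ∩ B| < |A ∖ B| — false.
(b) B: |A| = 6, |A ∩ B| = 0; needs A ∩ B ≠ ∅ (|A ∩ B| ≥ 1) — false.
(c) F: |A| = 6, |A ∩ B| = 4; needs |A ∩ B| > 3 — true.
(d) D: |A| = 9, |A ∩ B| = 4; needs |A ∩ B| < |A ∖ B| — true.
(e) E: |A| = 8, |A ∩ B| = 5; needs |A ∩ B| > 4 — true.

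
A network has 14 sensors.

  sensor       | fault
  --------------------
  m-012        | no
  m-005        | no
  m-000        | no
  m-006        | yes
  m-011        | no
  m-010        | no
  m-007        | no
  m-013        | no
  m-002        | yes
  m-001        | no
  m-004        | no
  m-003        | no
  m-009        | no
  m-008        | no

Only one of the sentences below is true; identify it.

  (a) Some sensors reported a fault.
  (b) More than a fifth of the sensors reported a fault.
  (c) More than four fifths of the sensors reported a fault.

|A| = 14, |A ∩ B| = 2, |A ∖ B| = 12.
(a) requires A ∩ B ≠ ∅ (|A ∩ B| ≥ 1): true.
(b) requires |A ∩ B| / |A| > 1/5: false.
(c) requires |A ∩ B| / |A| > 4/5: false.

(a)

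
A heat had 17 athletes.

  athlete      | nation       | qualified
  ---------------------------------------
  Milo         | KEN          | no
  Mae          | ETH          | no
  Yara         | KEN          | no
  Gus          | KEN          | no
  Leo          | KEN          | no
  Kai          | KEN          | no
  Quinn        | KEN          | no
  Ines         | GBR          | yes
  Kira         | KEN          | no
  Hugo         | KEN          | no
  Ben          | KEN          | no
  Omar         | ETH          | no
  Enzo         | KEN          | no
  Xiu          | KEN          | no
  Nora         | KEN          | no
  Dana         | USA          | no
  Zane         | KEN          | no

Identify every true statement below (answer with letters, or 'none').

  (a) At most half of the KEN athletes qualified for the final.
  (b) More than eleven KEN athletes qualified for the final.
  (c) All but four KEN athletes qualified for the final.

|A| = 13, |A ∩ B| = 0, |A ∖ B| = 13.
(a) |A ∩ B| ≤ |A ∖ B|: holds.
(b) |A ∩ B| > 11: fails.
(c) |A ∖ B| = 4: fails.

(a)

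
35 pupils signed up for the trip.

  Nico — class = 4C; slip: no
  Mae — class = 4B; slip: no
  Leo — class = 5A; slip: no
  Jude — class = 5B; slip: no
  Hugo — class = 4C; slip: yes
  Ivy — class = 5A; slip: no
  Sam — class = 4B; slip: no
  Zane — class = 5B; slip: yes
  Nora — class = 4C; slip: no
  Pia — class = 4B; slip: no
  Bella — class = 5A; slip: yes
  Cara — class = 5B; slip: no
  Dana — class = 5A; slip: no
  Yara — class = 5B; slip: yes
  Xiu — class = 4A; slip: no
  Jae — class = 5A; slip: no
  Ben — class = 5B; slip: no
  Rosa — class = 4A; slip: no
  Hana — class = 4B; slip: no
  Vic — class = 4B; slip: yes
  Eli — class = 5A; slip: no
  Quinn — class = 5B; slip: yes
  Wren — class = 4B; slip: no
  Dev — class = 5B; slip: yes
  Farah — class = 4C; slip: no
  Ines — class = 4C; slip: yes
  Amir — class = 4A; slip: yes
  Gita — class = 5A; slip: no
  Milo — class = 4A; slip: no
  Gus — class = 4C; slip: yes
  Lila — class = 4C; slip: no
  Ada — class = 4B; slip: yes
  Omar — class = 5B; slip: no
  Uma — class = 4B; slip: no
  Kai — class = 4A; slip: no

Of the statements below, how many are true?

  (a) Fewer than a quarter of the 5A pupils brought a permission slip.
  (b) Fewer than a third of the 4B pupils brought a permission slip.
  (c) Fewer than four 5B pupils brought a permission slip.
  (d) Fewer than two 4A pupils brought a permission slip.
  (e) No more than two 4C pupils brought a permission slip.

(a) 5A: |A| = 7, |A ∩ B| = 1; needs |A ∩ B| / |A| < 1/4 — true.
(b) 4B: |A| = 8, |A ∩ B| = 2; needs |A ∩ B| / |A| < 1/3 — true.
(c) 5B: |A| = 8, |A ∩ B| = 4; needs |A ∩ B| < 4 — false.
(d) 4A: |A| = 5, |A ∩ B| = 1; needs |A ∩ B| < 2 — true.
(e) 4C: |A| = 7, |A ∩ B| = 3; needs |A ∩ B| ≤ 2 — false.

3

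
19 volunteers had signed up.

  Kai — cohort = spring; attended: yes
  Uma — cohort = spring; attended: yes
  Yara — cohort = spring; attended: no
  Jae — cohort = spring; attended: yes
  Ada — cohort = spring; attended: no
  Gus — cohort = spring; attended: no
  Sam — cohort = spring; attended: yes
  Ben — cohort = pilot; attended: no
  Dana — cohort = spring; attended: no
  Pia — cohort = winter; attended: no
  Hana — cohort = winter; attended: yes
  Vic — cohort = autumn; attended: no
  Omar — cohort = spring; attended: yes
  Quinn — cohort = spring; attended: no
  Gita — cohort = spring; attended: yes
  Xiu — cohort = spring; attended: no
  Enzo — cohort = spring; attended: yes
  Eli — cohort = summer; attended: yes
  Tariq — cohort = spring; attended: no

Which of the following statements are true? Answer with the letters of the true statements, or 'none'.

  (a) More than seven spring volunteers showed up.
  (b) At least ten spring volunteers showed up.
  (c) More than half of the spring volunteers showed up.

|A| = 14, |A ∩ B| = 7, |A ∖ B| = 7.
(a) |A ∩ B| > 7: fails.
(b) |A ∩ B| ≥ 10: fails.
(c) |A ∩ B| > |A ∖ B|: fails.

none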